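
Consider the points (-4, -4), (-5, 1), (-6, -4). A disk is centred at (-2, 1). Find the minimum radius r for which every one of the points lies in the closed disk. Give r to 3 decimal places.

6.403

The required radius is the distance from (-2, 1) to the farthest point.
Squared distances: 29, 9, 41.
Maximum is 41, attained at (-6, -4).
r = √41 ≈ 6.403.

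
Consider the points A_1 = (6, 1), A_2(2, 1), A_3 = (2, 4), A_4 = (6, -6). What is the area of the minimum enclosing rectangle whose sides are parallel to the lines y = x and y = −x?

In coordinates u = x + y, v = x − y the rectangle is axis-aligned; the map (x,y)→(u,v) scales areas by 2.
u-values: 7, 3, 6, 0; range = 7 − 0 = 7.
v-values: 5, 1, -2, 12; range = 12 − (-2) = 14.
Area = (7 × 14) / 2 = 49.

49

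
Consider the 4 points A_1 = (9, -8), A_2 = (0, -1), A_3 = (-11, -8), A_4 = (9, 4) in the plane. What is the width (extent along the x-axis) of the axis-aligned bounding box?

20

max x = 9, min x = -11, so width = 20.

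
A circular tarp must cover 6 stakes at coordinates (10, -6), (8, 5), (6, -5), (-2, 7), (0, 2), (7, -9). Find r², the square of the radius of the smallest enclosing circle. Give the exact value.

84.25

A smallest enclosing disk is always determined by at most three of the input points on its boundary.
The farthest pair is (-2, 7)–(7, -9) with squared distance 337. The circle on this segment as diameter has centre (2.5, -1) and r² = 337/4 = 84.25.
Check (10, -6): distance² to centre = 81.25 ≤ 84.25, so it lies inside.
All remaining points lie in this disk, and no smaller disk contains both endpoints, so this is the minimum enclosing circle.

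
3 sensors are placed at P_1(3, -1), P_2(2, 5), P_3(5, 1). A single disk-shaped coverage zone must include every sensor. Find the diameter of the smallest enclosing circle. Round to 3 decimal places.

Side lengths²: P_1P_2² = 37, P_1P_3² = 8, P_2P_3² = 25.
Since P_1P_2² = 37 ≥ 25 + 8 = 33, the angle opposite P_1P_2 is not acute, so the smallest enclosing circle has P_1P_2 as diameter.
Centre = midpoint of P_1P_2 = (2.5, 2), r² = 37/4 = 9.25.
Diameter = 2r = 2√(9.25) ≈ 6.083.

6.083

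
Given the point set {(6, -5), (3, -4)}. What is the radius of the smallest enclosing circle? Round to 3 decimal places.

1.581

The smallest circle enclosing two points has them as diameter endpoints.
Centre = midpoint = (4.5, -4.5); r² = |(6, -5)−(3, -4)|²/4 = 10/4 = 2.5.
r = √(2.5) ≈ 1.581.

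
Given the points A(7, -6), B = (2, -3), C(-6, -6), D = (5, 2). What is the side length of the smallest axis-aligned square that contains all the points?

The bounding box has width 13 and height 8.
An axis-aligned square enclosing the set must have side ≥ max(width, height).
So the minimum side is max(13, 8) = 13.

13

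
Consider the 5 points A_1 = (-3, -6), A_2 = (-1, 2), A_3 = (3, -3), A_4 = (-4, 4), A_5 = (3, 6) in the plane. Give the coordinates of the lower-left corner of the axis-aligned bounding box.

(-4, -6)

x-range [-4, 3], y-range [-6, 6].
The lower-left corner is (-4, -6).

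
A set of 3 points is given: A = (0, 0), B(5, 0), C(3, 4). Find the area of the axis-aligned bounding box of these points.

20

x ranges over [0, 5], width 5.
y ranges over [0, 4], height 4.
Area = 5 × 4 = 20.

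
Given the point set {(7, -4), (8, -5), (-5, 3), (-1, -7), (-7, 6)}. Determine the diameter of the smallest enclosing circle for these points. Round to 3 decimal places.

18.601

The minimum enclosing circle of a finite set is fixed by two of the points (as a diameter) or three (as a circumcircle).
The farthest pair is (8, -5)–(-7, 6) with squared distance 346. The circle on this segment as diameter has centre (0.5, 0.5) and r² = 346/4 = 86.5.
Check (7, -4): distance² to centre = 62.5 ≤ 86.5, so it lies inside.
All remaining points lie in this disk, and no smaller disk contains both endpoints, so this is the minimum enclosing circle.
Diameter = 2r = 2√(86.5) ≈ 18.601.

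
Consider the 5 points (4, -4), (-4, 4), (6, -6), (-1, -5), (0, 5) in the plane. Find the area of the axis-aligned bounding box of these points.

x ranges over [-4, 6], width 10.
y ranges over [-6, 5], height 11.
Area = 10 × 11 = 110.

110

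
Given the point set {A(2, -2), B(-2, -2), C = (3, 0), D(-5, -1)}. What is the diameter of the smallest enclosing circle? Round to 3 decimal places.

The minimum enclosing circle of a finite set is fixed by two of the points (as a diameter) or three (as a circumcircle).
The farthest pair is C–D with squared distance 65. The circle on this segment as diameter has centre (-1, -0.5) and r² = 65/4 = 16.25.
Check A: distance² to centre = 11.25 ≤ 16.25, so it lies inside.
All remaining points lie in this disk, and no smaller disk contains both endpoints, so this is the minimum enclosing circle.
Diameter = 2r = 2√(16.25) ≈ 8.062.

8.062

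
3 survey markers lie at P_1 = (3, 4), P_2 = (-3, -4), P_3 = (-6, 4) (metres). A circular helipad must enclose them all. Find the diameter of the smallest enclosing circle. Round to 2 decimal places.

Side lengths²: P_1P_2² = 100, P_1P_3² = 81, P_2P_3² = 73.
Since P_1P_2² = 100 < 81 + 73 = 154, the triangle is acute, so the smallest enclosing circle is the circumcircle.
Circumcentre = (-1.5, 1.125), r² = 28.515625.
Diameter = 2r = 2√(28.515625) ≈ 10.68.

10.68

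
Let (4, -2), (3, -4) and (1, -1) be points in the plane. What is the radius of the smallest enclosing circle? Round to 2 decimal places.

1.82

Call the three points A, B, C in the order given.
Side lengths²: AB² = 5, AC² = 10, BC² = 13.
Since BC² = 13 < 10 + 5 = 15, the triangle is acute, so the smallest enclosing circle is the circumcircle.
Circumcentre = (31/14, -33/14), r² = 325/98.
r = √(325/98) ≈ 1.82.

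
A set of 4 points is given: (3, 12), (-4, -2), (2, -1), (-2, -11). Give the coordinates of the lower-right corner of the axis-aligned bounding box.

x-range [-4, 3], y-range [-11, 12].
The lower-right corner is (3, -11).

(3, -11)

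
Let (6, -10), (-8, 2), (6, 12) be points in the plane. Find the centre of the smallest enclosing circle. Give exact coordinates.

Call the three points A, B, C in the order given.
Side lengths²: AB² = 340, AC² = 484, BC² = 296.
Since AC² = 484 < 340 + 296 = 636, the triangle is acute, so the smallest enclosing circle is the circumcircle.
Circumcentre = (23/7, 1), r² = 6290/49.
Centre = (23/7, 1).

(23/7, 1)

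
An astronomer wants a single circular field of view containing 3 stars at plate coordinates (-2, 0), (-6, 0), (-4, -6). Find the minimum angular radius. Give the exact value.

10/3

Call the three points A, B, C in the order given.
Side lengths²: AB² = 16, AC² = 40, BC² = 40.
Since BC² = 40 < 40 + 16 = 56, the triangle is acute, so the smallest enclosing circle is the circumcircle.
Circumcentre = (-4, -8/3), r² = 100/9.
r = √(100/9) = 10/3.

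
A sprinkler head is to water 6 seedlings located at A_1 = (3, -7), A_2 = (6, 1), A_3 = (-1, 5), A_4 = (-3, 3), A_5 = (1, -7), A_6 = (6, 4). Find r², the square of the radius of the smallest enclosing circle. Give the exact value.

40.625

By Welzl's lemma the MEC is supported by two points (diametrically opposite) or three points (on a circumcircle).
The minimum enclosing circle is determined by three boundary points: A_1, A_3, A_6.
Their circumcentre is (1.75, -0.75) with r² = 40.625.
The farthest remaining point A_5 is at distance² 39.625 ≤ 40.625.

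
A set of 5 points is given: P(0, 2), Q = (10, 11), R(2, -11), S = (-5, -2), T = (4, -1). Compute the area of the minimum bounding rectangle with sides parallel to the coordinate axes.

x ranges over [-5, 10], width 15.
y ranges over [-11, 11], height 22.
Area = 15 × 22 = 330.

330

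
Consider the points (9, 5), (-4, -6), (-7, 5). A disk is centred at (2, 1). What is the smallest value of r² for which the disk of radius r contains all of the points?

97

The required radius is the distance from (2, 1) to the farthest point.
Squared distances: 65, 85, 97.
Maximum is 97, attained at (-7, 5).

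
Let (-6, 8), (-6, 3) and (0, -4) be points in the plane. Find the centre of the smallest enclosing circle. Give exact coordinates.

(-3, 2)

Call the three points A, B, C in the order given.
Side lengths²: AB² = 25, AC² = 180, BC² = 85.
Since AC² = 180 ≥ 85 + 25 = 110, the angle opposite AC is not acute, so the smallest enclosing circle has AC as diameter.
Centre = midpoint of AC = (-3, 2), r² = 180/4 = 45.
Centre = (-3, 2).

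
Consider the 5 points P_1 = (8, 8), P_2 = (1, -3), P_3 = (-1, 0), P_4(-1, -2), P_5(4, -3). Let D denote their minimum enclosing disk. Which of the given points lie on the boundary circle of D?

P_1, P_4

By Welzl's lemma the MEC is supported by two points (diametrically opposite) or three points (on a circumcircle).
The farthest pair is P_1–P_4 with squared distance 181. The circle on this segment as diameter has centre (3.5, 3) and r² = 181/4 = 45.25.
Check P_2: distance² to centre = 42.25 ≤ 45.25, so it lies inside.
All remaining points lie in this disk, and no smaller disk contains both endpoints, so this is the minimum enclosing circle.
The points at distance exactly r from the centre are P_1, P_4 — 2 points.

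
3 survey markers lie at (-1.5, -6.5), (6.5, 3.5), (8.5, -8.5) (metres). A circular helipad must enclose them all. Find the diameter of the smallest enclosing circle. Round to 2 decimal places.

Call the three points A, B, C in the order given.
Side lengths²: AB² = 164, AC² = 104, BC² = 148.
Since AB² = 164 < 148 + 104 = 252, the triangle is acute, so the smallest enclosing circle is the circumcircle.
Circumcentre = (255/58, -175/58), r² = 39442/841.
Diameter = 2r = 2√(39442/841) ≈ 13.70.

13.70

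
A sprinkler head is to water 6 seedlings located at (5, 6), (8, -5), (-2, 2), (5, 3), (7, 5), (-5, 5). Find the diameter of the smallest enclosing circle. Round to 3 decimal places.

16.401

By Welzl's lemma the MEC is supported by two points (diametrically opposite) or three points (on a circumcircle).
The farthest pair is (8, -5)–(-5, 5) with squared distance 269. The circle on this segment as diameter has centre (1.5, 0) and r² = 269/4 = 67.25.
Check (5, 6): distance² to centre = 48.25 ≤ 67.25, so it lies inside.
All remaining points lie in this disk, and no smaller disk contains both endpoints, so this is the minimum enclosing circle.
Diameter = 2r = 2√(67.25) ≈ 16.401.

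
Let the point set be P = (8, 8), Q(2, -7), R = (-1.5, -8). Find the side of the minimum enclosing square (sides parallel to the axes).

16

The bounding box has width 9.5 and height 16.
An axis-aligned square enclosing the set must have side ≥ max(width, height).
So the minimum side is max(9.5, 16) = 16.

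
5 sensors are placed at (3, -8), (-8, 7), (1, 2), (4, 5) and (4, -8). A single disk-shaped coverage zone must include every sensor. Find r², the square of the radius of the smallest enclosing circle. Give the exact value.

92.25

By Welzl's lemma the MEC is supported by two points (diametrically opposite) or three points (on a circumcircle).
The farthest pair is (-8, 7)–(4, -8) with squared distance 369. The circle on this segment as diameter has centre (-2, -0.5) and r² = 369/4 = 92.25.
Check (3, -8): distance² to centre = 81.25 ≤ 92.25, so it lies inside.
All remaining points lie in this disk, and no smaller disk contains both endpoints, so this is the minimum enclosing circle.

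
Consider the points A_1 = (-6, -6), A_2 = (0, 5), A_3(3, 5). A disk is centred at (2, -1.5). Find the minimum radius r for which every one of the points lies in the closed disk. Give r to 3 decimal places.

The required radius is the distance from (2, -1.5) to the farthest point.
Squared distances: 84.25, 46.25, 43.25.
Maximum is 84.25, attained at A_1.
r = √(84.25) ≈ 9.179.

9.179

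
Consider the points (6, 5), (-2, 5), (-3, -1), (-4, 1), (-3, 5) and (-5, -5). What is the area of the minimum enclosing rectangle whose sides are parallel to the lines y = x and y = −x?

94.5

In coordinates u = x + y, v = x − y the rectangle is axis-aligned; the map (x,y)→(u,v) scales areas by 2.
u-values: 11, 3, -4, -3, 2, -10; range = 11 − (-10) = 21.
v-values: 1, -7, -2, -5, -8, 0; range = 1 − (-8) = 9.
Area = (21 × 9) / 2 = 94.5.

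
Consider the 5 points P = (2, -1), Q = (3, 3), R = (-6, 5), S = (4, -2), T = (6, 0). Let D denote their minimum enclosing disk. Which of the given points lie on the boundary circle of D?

The minimum enclosing circle of a finite set is fixed by two of the points (as a diameter) or three (as a circumcircle).
The farthest pair is R–T with squared distance 169. The circle on this segment as diameter has centre (0, 2.5) and r² = 169/4 = 42.25.
Check P: distance² to centre = 16.25 ≤ 42.25, so it lies inside.
All remaining points lie in this disk, and no smaller disk contains both endpoints, so this is the minimum enclosing circle.
The points at distance exactly r from the centre are R, T — 2 points.

R, T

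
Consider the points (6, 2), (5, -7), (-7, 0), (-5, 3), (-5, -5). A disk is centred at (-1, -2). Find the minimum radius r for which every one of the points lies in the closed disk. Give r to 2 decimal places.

8.06

The required radius is the distance from (-1, -2) to the farthest point.
Squared distances: 65, 61, 40, 41, 25.
Maximum is 65, attained at (6, 2).
r = √65 ≈ 8.06.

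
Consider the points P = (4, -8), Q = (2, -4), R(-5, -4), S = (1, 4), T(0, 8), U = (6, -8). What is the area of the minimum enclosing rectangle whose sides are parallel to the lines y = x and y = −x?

In coordinates u = x + y, v = x − y the rectangle is axis-aligned; the map (x,y)→(u,v) scales areas by 2.
u-values: -4, -2, -9, 5, 8, -2; range = 8 − (-9) = 17.
v-values: 12, 6, -1, -3, -8, 14; range = 14 − (-8) = 22.
Area = (17 × 22) / 2 = 187.

187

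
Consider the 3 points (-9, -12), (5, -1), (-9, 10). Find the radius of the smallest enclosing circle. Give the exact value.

Call the three points A, B, C in the order given.
Side lengths²: AB² = 317, AC² = 484, BC² = 317.
Since AC² = 484 < 317 + 317 = 634, the triangle is acute, so the smallest enclosing circle is the circumcircle.
Circumcentre = (-177/28, -1), r² = 100489/784.
r = √(100489/784) = 317/28.

317/28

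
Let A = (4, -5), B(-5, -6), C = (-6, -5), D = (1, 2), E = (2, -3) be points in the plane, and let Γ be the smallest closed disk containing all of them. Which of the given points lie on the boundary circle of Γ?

A, C, D

A smallest enclosing disk is always determined by at most three of the input points on its boundary.
The minimum enclosing circle is determined by three boundary points: A, C, D.
Their circumcentre is (-1, -3) with r² = 29.
The farthest remaining point B is at distance² 25 ≤ 29.
The points at distance exactly r from the centre are A, C, D — 3 points.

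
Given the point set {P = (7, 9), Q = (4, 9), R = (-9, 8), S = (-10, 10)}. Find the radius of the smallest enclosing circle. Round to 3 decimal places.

The minimum enclosing circle of a finite set is fixed by two of the points (as a diameter) or three (as a circumcircle).
The farthest pair is P–S with squared distance 290. The circle on this segment as diameter has centre (-1.5, 9.5) and r² = 290/4 = 72.5.
Check Q: distance² to centre = 30.5 ≤ 72.5, so it lies inside.
All remaining points lie in this disk, and no smaller disk contains both endpoints, so this is the minimum enclosing circle.
r = √(72.5) ≈ 8.515.

8.515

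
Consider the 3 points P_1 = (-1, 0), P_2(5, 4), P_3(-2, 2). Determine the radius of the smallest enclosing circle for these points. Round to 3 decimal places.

3.668

Side lengths²: P_1P_2² = 52, P_1P_3² = 5, P_2P_3² = 53.
Since P_2P_3² = 53 < 52 + 5 = 57, the triangle is acute, so the smallest enclosing circle is the circumcircle.
Circumcentre = (1.625, 2.5625), r² = 13.45703125.
r = √(13.45703125) ≈ 3.668.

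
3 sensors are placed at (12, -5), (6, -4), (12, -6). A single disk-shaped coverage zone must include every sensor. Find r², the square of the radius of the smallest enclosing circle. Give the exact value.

Call the three points A, B, C in the order given.
Side lengths²: AB² = 37, AC² = 1, BC² = 40.
Since BC² = 40 ≥ 37 + 1 = 38, the angle opposite BC is not acute, so the smallest enclosing circle has BC as diameter.
Centre = midpoint of BC = (9, -5), r² = 40/4 = 10.

10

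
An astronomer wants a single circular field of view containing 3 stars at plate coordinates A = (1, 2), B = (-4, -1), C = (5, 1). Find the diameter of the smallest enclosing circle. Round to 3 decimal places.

Side lengths²: AB² = 34, AC² = 17, BC² = 85.
Since BC² = 85 ≥ 34 + 17 = 51, the angle opposite BC is not acute, so the smallest enclosing circle has BC as diameter.
Centre = midpoint of BC = (0.5, 0), r² = 85/4 = 21.25.
Diameter = 2r = 2√(21.25) ≈ 9.220.

9.220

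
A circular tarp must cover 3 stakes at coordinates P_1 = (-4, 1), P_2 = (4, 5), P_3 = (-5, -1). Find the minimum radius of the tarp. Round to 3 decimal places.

Side lengths²: P_1P_2² = 80, P_1P_3² = 5, P_2P_3² = 117.
Since P_2P_3² = 117 ≥ 80 + 5 = 85, the angle opposite P_2P_3 is not acute, so the smallest enclosing circle has P_2P_3 as diameter.
Centre = midpoint of P_2P_3 = (-0.5, 2), r² = 117/4 = 29.25.
r = √(29.25) ≈ 5.408.

5.408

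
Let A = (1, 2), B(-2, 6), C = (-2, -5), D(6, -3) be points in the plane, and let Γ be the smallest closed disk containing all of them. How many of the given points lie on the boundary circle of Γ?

A smallest enclosing disk is always determined by at most three of the input points on its boundary.
The minimum enclosing circle is determined by three boundary points: B, C, D.
Their circumcentre is (0.875, 0.5) with r² = 38.515625.
The farthest remaining point A is at distance² 2.265625 ≤ 38.515625.
The points at distance exactly r from the centre are B, C, D — 3 points.

3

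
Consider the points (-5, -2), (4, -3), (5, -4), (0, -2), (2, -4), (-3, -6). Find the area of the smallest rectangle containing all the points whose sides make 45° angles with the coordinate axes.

In coordinates u = x + y, v = x − y the rectangle is axis-aligned; the map (x,y)→(u,v) scales areas by 2.
u-values: -7, 1, 1, -2, -2, -9; range = 1 − (-9) = 10.
v-values: -3, 7, 9, 2, 6, 3; range = 9 − (-3) = 12.
Area = (10 × 12) / 2 = 60.

60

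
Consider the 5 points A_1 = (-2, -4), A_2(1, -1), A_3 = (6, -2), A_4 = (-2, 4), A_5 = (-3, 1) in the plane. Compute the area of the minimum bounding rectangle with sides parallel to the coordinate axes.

x ranges over [-3, 6], width 9.
y ranges over [-4, 4], height 8.
Area = 9 × 8 = 72.

72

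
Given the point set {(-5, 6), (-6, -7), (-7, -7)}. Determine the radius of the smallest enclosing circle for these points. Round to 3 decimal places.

Call the three points A, B, C in the order given.
Side lengths²: AB² = 170, AC² = 173, BC² = 1.
Since AC² = 173 ≥ 170 + 1 = 171, the angle opposite AC is not acute, so the smallest enclosing circle has AC as diameter.
Centre = midpoint of AC = (-6, -0.5), r² = 173/4 = 43.25.
r = √(43.25) ≈ 6.576.

6.576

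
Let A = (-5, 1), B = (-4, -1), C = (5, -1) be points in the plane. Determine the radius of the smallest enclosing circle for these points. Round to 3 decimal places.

Side lengths²: AB² = 5, AC² = 104, BC² = 81.
Since AC² = 104 ≥ 81 + 5 = 86, the angle opposite AC is not acute, so the smallest enclosing circle has AC as diameter.
Centre = midpoint of AC = (0, 0), r² = 104/4 = 26.
r = √26 ≈ 5.099.

5.099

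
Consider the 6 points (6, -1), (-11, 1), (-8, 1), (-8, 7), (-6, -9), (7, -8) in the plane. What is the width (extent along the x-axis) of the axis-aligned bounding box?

max x = 7, min x = -11, so width = 18.

18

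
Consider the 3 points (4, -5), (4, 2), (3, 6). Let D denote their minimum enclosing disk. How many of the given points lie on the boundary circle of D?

2

Call the three points A, B, C in the order given.
Side lengths²: AB² = 49, AC² = 122, BC² = 17.
Since AC² = 122 ≥ 49 + 17 = 66, the angle opposite AC is not acute, so the smallest enclosing circle has AC as diameter.
Centre = midpoint of AC = (3.5, 0.5), r² = 122/4 = 30.5.
The points at distance exactly r from the centre are (4, -5), (3, 6) — 2 points.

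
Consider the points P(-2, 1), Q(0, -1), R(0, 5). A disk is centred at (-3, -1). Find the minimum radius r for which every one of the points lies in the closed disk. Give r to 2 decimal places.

6.71

The required radius is the distance from (-3, -1) to the farthest point.
Squared distances: 5, 9, 45.
Maximum is 45, attained at R.
r = √45 ≈ 6.71.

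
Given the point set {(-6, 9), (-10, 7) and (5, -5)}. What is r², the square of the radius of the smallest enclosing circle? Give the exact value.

Call the three points A, B, C in the order given.
Side lengths²: AB² = 20, AC² = 317, BC² = 369.
Since BC² = 369 ≥ 317 + 20 = 337, the angle opposite BC is not acute, so the smallest enclosing circle has BC as diameter.
Centre = midpoint of BC = (-2.5, 1), r² = 369/4 = 92.25.

92.25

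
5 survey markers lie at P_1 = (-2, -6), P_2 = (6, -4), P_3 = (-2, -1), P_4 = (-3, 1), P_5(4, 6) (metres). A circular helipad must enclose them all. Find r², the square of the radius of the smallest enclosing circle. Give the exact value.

45

A smallest enclosing disk is always determined by at most three of the input points on its boundary.
The farthest pair is P_1–P_5 with squared distance 180. The circle on this segment as diameter has centre (1, 0) and r² = 180/4 = 45.
Check P_2: distance² to centre = 41 ≤ 45, so it lies inside.
All remaining points lie in this disk, and no smaller disk contains both endpoints, so this is the minimum enclosing circle.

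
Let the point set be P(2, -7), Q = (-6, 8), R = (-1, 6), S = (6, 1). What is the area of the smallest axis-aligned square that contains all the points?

225

The bounding box has width 12 and height 15.
An axis-aligned square enclosing the set must have side ≥ max(width, height).
So the minimum side is max(12, 15) = 15.
Area = 15² = 225.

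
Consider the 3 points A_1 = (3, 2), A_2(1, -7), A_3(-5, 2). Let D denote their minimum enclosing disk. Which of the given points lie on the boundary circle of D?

Side lengths²: A_1A_2² = 85, A_1A_3² = 64, A_2A_3² = 117.
Since A_2A_3² = 117 < 85 + 64 = 149, the triangle is acute, so the smallest enclosing circle is the circumcircle.
Circumcentre = (-1, -11/6), r² = 1105/36.
The points at distance exactly r from the centre are A_1, A_2, A_3 — 3 points.

A_1, A_2, A_3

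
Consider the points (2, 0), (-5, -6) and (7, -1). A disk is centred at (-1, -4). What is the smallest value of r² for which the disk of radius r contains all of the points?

The required radius is the distance from (-1, -4) to the farthest point.
Squared distances: 25, 20, 73.
Maximum is 73, attained at (7, -1).

73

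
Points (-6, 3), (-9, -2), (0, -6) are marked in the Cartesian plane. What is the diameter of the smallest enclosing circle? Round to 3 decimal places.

10.898

Call the three points A, B, C in the order given.
Side lengths²: AB² = 34, AC² = 117, BC² = 97.
Since AC² = 117 < 97 + 34 = 131, the triangle is acute, so the smallest enclosing circle is the circumcircle.
Circumcentre = (-135/38, -71/38), r² = 21437/722.
Diameter = 2r = 2√(21437/722) ≈ 10.898.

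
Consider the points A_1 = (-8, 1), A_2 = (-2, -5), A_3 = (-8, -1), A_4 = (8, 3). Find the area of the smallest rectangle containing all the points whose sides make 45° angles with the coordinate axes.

140

In coordinates u = x + y, v = x − y the rectangle is axis-aligned; the map (x,y)→(u,v) scales areas by 2.
u-values: -7, -7, -9, 11; range = 11 − (-9) = 20.
v-values: -9, 3, -7, 5; range = 5 − (-9) = 14.
Area = (20 × 14) / 2 = 140.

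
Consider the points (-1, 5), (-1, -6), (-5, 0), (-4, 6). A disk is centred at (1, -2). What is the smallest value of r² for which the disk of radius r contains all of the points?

89

The required radius is the distance from (1, -2) to the farthest point.
Squared distances: 53, 20, 40, 89.
Maximum is 89, attained at (-4, 6).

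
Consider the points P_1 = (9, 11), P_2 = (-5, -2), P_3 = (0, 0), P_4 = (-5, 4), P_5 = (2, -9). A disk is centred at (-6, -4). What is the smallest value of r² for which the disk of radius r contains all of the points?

The required radius is the distance from (-6, -4) to the farthest point.
Squared distances: 450, 5, 52, 65, 89.
Maximum is 450, attained at P_1.

450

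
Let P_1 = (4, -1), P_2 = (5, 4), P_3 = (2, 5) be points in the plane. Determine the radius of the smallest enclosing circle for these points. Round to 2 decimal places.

Side lengths²: P_1P_2² = 26, P_1P_3² = 40, P_2P_3² = 10.
Since P_1P_3² = 40 ≥ 26 + 10 = 36, the angle opposite P_1P_3 is not acute, so the smallest enclosing circle has P_1P_3 as diameter.
Centre = midpoint of P_1P_3 = (3, 2), r² = 40/4 = 10.
r = √10 ≈ 3.16.

3.16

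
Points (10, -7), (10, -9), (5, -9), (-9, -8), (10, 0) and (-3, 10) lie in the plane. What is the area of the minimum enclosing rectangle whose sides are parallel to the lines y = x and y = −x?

432

In coordinates u = x + y, v = x − y the rectangle is axis-aligned; the map (x,y)→(u,v) scales areas by 2.
u-values: 3, 1, -4, -17, 10, 7; range = 10 − (-17) = 27.
v-values: 17, 19, 14, -1, 10, -13; range = 19 − (-13) = 32.
Area = (27 × 32) / 2 = 432.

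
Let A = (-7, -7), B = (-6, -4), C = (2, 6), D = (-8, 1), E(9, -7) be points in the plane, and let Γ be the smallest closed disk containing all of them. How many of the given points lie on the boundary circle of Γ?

A smallest enclosing disk is always determined by at most three of the input points on its boundary.
The farthest pair is D–E with squared distance 353. The circle on this segment as diameter has centre (0.5, -3) and r² = 353/4 = 88.25.
Check A: distance² to centre = 72.25 ≤ 88.25, so it lies inside.
All remaining points lie in this disk, and no smaller disk contains both endpoints, so this is the minimum enclosing circle.
The points at distance exactly r from the centre are D, E — 2 points.

2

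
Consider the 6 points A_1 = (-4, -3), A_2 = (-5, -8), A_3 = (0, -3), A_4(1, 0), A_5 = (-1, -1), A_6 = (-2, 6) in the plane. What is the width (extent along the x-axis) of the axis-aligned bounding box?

max x = 1, min x = -5, so width = 6.

6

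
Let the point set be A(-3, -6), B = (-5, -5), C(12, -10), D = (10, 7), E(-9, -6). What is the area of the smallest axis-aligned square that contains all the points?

The bounding box has width 21 and height 17.
An axis-aligned square enclosing the set must have side ≥ max(width, height).
So the minimum side is max(21, 17) = 21.
Area = 21² = 441.

441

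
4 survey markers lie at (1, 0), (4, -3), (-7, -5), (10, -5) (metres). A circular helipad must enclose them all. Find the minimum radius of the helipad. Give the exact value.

The minimum enclosing circle of a finite set is fixed by two of the points (as a diameter) or three (as a circumcircle).
The farthest pair is (-7, -5)–(10, -5) with squared distance 289. The circle on this segment as diameter has centre (1.5, -5) and r² = 289/4 = 72.25.
Check (1, 0): distance² to centre = 25.25 ≤ 72.25, so it lies inside.
All remaining points lie in this disk, and no smaller disk contains both endpoints, so this is the minimum enclosing circle.
r = √(72.25) = 8.5.

8.5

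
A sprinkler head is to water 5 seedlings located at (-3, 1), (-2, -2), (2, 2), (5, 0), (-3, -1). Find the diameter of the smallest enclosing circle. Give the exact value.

The minimum enclosing circle of a finite set is fixed by two of the points (as a diameter) or three (as a circumcircle).
The minimum enclosing circle is determined by three boundary points: (-3, 1), (5, 0), (-3, -1).
Their circumcentre is (0.9375, 0) with r² = 16.50390625.
The farthest remaining point (-2, -2) is at distance² 12.62890625 ≤ 16.50390625.
Diameter = 2r = 2√(16.50390625) = 8.125.

8.125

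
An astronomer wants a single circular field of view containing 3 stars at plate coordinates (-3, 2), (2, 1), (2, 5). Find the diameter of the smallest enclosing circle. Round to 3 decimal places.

Call the three points A, B, C in the order given.
Side lengths²: AB² = 26, AC² = 34, BC² = 16.
Since AC² = 34 < 26 + 16 = 42, the triangle is acute, so the smallest enclosing circle is the circumcircle.
Circumcentre = (-0.2, 3), r² = 8.84.
Diameter = 2r = 2√(8.84) ≈ 5.946.

5.946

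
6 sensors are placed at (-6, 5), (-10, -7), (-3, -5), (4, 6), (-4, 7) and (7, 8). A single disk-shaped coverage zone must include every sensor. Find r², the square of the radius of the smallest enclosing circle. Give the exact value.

128.5

By Welzl's lemma the MEC is supported by two points (diametrically opposite) or three points (on a circumcircle).
The farthest pair is (-10, -7)–(7, 8) with squared distance 514. The circle on this segment as diameter has centre (-1.5, 0.5) and r² = 514/4 = 128.5.
Check (-6, 5): distance² to centre = 40.5 ≤ 128.5, so it lies inside.
All remaining points lie in this disk, and no smaller disk contains both endpoints, so this is the minimum enclosing circle.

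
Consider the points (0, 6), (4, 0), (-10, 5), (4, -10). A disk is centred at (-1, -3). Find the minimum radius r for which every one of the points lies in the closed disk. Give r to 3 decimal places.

The required radius is the distance from (-1, -3) to the farthest point.
Squared distances: 82, 34, 145, 74.
Maximum is 145, attained at (-10, 5).
r = √145 ≈ 12.042.

12.042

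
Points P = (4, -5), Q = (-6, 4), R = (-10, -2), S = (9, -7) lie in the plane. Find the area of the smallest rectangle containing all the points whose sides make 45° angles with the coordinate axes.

In coordinates u = x + y, v = x − y the rectangle is axis-aligned; the map (x,y)→(u,v) scales areas by 2.
u-values: -1, -2, -12, 2; range = 2 − (-12) = 14.
v-values: 9, -10, -8, 16; range = 16 − (-10) = 26.
Area = (14 × 26) / 2 = 182.

182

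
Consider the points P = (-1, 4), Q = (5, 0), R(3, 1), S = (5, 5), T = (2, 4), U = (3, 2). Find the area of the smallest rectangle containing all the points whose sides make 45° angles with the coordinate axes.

In coordinates u = x + y, v = x − y the rectangle is axis-aligned; the map (x,y)→(u,v) scales areas by 2.
u-values: 3, 5, 4, 10, 6, 5; range = 10 − 3 = 7.
v-values: -5, 5, 2, 0, -2, 1; range = 5 − (-5) = 10.
Area = (7 × 10) / 2 = 35.

35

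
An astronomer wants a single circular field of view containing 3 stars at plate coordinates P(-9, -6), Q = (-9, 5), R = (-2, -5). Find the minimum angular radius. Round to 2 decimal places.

6.17

Side lengths²: PQ² = 121, PR² = 50, QR² = 149.
Since QR² = 149 < 121 + 50 = 171, the triangle is acute, so the smallest enclosing circle is the circumcircle.
Circumcentre = (-87/14, -0.5), r² = 3725/98.
r = √(3725/98) ≈ 6.17.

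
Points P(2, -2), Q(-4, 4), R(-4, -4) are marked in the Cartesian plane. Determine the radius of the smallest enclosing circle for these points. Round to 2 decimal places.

4.47

Side lengths²: PQ² = 72, PR² = 40, QR² = 64.
Since PQ² = 72 < 64 + 40 = 104, the triangle is acute, so the smallest enclosing circle is the circumcircle.
Circumcentre = (-2, 0), r² = 20.
r = √20 ≈ 4.47.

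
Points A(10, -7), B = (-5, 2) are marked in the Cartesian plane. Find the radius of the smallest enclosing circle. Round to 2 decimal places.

8.75

The smallest circle enclosing two points has them as diameter endpoints.
Centre = midpoint = (2.5, -2.5); r² = |AB|²/4 = 306/4 = 76.5.
r = √(76.5) ≈ 8.75.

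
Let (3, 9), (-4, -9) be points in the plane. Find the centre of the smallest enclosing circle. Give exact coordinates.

The smallest circle enclosing two points has them as diameter endpoints.
Centre = midpoint = (-0.5, 0); r² = |(3, 9)−(-4, -9)|²/4 = 373/4 = 93.25.
Centre = (-0.5, 0).

(-0.5, 0)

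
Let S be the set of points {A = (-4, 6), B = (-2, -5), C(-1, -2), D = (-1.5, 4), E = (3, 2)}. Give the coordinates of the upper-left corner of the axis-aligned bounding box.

(-4, 6)

x-range [-4, 3], y-range [-5, 6].
The upper-left corner is (-4, 6).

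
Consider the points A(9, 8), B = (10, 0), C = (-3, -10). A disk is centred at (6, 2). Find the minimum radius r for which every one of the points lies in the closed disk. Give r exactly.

15

The required radius is the distance from (6, 2) to the farthest point.
Squared distances: 45, 20, 225.
Maximum is 225, attained at C.
r = √225 = 15.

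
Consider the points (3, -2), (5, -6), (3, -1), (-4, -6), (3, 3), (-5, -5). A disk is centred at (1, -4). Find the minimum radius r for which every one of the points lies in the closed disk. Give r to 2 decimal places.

7.28

The required radius is the distance from (1, -4) to the farthest point.
Squared distances: 8, 20, 13, 29, 53, 37.
Maximum is 53, attained at (3, 3).
r = √53 ≈ 7.28.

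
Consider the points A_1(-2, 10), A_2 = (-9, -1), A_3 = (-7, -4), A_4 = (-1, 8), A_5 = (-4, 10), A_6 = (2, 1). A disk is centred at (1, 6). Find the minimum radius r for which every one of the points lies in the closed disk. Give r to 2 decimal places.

12.81

The required radius is the distance from (1, 6) to the farthest point.
Squared distances: 25, 149, 164, 8, 41, 26.
Maximum is 164, attained at A_3.
r = √164 ≈ 12.81.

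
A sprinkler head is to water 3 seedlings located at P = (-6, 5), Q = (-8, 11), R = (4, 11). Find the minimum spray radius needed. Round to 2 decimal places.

6.15

Side lengths²: PQ² = 40, PR² = 136, QR² = 144.
Since QR² = 144 < 136 + 40 = 176, the triangle is acute, so the smallest enclosing circle is the circumcircle.
Circumcentre = (-2, 29/3), r² = 340/9.
r = √(340/9) ≈ 6.15.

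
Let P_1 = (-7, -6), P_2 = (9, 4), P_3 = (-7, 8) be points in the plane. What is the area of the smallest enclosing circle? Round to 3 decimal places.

Side lengths²: P_1P_2² = 356, P_1P_3² = 196, P_2P_3² = 272.
Since P_1P_2² = 356 < 272 + 196 = 468, the triangle is acute, so the smallest enclosing circle is the circumcircle.
Circumcentre = (-0.25, 1), r² = 94.5625.
Area = π·r² = π·94.5625 ≈ 297.077.

297.077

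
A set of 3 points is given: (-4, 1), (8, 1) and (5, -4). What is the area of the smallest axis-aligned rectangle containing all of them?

x ranges over [-4, 8], width 12.
y ranges over [-4, 1], height 5.
Area = 12 × 5 = 60.

60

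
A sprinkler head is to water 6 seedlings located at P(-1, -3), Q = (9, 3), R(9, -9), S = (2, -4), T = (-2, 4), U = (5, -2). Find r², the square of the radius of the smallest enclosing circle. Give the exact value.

72.5

By Welzl's lemma the MEC is supported by two points (diametrically opposite) or three points (on a circumcircle).
The farthest pair is R–T with squared distance 290. The circle on this segment as diameter has centre (3.5, -2.5) and r² = 290/4 = 72.5.
Check P: distance² to centre = 20.5 ≤ 72.5, so it lies inside.
All remaining points lie in this disk, and no smaller disk contains both endpoints, so this is the minimum enclosing circle.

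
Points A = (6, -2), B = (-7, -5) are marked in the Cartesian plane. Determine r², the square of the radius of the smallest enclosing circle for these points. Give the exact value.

44.5

The smallest circle enclosing two points has them as diameter endpoints.
Centre = midpoint = (-0.5, -3.5); r² = |AB|²/4 = 178/4 = 44.5.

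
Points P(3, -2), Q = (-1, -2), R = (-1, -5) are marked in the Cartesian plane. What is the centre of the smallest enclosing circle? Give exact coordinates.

Side lengths²: PQ² = 16, PR² = 25, QR² = 9.
Since PR² = 25 ≥ 16 + 9 = 25, the angle opposite PR is not acute, so the smallest enclosing circle has PR as diameter.
Centre = midpoint of PR = (1, -3.5), r² = 25/4 = 6.25.
Centre = (1, -3.5).

(1, -3.5)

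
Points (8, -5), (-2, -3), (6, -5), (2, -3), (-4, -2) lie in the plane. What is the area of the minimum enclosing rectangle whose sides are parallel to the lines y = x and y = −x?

67.5

In coordinates u = x + y, v = x − y the rectangle is axis-aligned; the map (x,y)→(u,v) scales areas by 2.
u-values: 3, -5, 1, -1, -6; range = 3 − (-6) = 9.
v-values: 13, 1, 11, 5, -2; range = 13 − (-2) = 15.
Area = (9 × 15) / 2 = 67.5.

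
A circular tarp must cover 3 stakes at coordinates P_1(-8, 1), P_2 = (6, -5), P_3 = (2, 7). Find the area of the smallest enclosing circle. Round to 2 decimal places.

191.21

Side lengths²: P_1P_2² = 232, P_1P_3² = 136, P_2P_3² = 160.
Since P_1P_2² = 232 < 160 + 136 = 296, the triangle is acute, so the smallest enclosing circle is the circumcircle.
Circumcentre = (-1/3, -4/9), r² = 4930/81.
Area = π·r² = π·4930/81 ≈ 191.21.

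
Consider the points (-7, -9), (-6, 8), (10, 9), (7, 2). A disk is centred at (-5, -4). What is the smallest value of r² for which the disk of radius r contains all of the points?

The required radius is the distance from (-5, -4) to the farthest point.
Squared distances: 29, 145, 394, 180.
Maximum is 394, attained at (10, 9).

394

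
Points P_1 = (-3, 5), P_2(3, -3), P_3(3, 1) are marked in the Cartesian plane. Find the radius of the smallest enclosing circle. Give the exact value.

Side lengths²: P_1P_2² = 100, P_1P_3² = 52, P_2P_3² = 16.
Since P_1P_2² = 100 ≥ 52 + 16 = 68, the angle opposite P_1P_2 is not acute, so the smallest enclosing circle has P_1P_2 as diameter.
Centre = midpoint of P_1P_2 = (0, 1), r² = 100/4 = 25.
r = √25 = 5.

5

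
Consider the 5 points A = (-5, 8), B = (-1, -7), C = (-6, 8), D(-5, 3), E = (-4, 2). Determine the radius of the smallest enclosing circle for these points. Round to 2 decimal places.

The farthest pair is B–C with squared distance 250. The circle on this segment as diameter has centre (-3.5, 0.5) and r² = 250/4 = 62.5.
Check A: distance² to centre = 58.5 ≤ 62.5, so it lies inside.
All remaining points lie in this disk, and no smaller disk contains both endpoints, so this is the minimum enclosing circle.
r = √(62.5) ≈ 7.91.

7.91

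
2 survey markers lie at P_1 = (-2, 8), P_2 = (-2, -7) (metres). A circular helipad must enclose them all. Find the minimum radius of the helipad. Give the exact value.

The smallest circle enclosing two points has them as diameter endpoints.
Centre = midpoint = (-2, 0.5); r² = |P_1P_2|²/4 = 225/4 = 56.25.
r = √(56.25) = 7.5.

7.5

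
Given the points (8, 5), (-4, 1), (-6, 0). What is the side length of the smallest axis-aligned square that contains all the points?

14

The bounding box has width 14 and height 5.
An axis-aligned square enclosing the set must have side ≥ max(width, height).
So the minimum side is max(14, 5) = 14.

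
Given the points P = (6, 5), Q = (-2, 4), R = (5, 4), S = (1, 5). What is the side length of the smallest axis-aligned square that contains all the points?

8

The bounding box has width 8 and height 1.
An axis-aligned square enclosing the set must have side ≥ max(width, height).
So the minimum side is max(8, 1) = 8.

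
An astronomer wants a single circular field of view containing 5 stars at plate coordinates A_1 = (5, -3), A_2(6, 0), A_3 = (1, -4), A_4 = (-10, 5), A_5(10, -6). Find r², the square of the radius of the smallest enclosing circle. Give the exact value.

The minimum enclosing circle of a finite set is fixed by two of the points (as a diameter) or three (as a circumcircle).
The farthest pair is A_4–A_5 with squared distance 521. The circle on this segment as diameter has centre (0, -0.5) and r² = 521/4 = 130.25.
Check A_1: distance² to centre = 31.25 ≤ 130.25, so it lies inside.
All remaining points lie in this disk, and no smaller disk contains both endpoints, so this is the minimum enclosing circle.

130.25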